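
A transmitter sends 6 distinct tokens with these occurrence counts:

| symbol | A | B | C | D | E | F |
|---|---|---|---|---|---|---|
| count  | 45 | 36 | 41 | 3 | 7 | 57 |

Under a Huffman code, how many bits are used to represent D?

Huffman merges, smallest pair first:
combine D(3), E(7) → 10
combine 10, B(36) → 46
combine C(41), A(45) → 86
combine 46, F(57) → 103
combine 86, 103 → 189
D sits 4 levels below the root, so its codeword is 4 bits.

4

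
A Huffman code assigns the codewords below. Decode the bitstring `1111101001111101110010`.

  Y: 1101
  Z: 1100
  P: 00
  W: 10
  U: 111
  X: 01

UYPUYZW

Read left to right; each codeword is recognised as soon as it completes (prefix code):
  111→U | 1101→Y | 00→P | 111→U | 1101→Y | 1100→Z | 10→W
Decoded message: UYPUYZW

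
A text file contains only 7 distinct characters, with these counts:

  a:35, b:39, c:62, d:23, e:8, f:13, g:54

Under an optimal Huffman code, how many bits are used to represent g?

Build the tree from the bottom:
e(8) + f(13) → 21
21 + d(23) → 44
a(35) + b(39) → 74
44 + g(54) → 98
c(62) + 74 → 136
98 + 136 → 234
g's leaf is at depth 2, giving a 2-bit codeword.

2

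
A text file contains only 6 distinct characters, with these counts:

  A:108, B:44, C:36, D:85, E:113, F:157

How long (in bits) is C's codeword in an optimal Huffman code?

Build the tree from the bottom:
merge C(36) and B(44): 80
merge 80 and D(85): 165
merge A(108) and E(113): 221
merge F(157) and 165: 322
merge 221 and 322: 543
The subtree containing C is merged 4 times, so code length = 4.

4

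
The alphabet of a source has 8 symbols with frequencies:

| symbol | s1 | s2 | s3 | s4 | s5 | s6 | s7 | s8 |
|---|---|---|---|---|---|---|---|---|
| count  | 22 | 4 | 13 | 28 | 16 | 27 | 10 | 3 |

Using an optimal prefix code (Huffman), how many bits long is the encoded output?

Merge the two smallest weights repeatedly:
combine s8(3), s2(4) → 7
combine 7, s7(10) → 17
combine s3(13), s5(16) → 29
combine 17, s1(22) → 39
combine s6(27), s4(28) → 55
combine 29, 39 → 68
combine 55, 68 → 123
The encoded length is the sum of every internal node's weight: 7 + 17 + 29 + 39 + 55 + 68 + 123 = 338 bits.

338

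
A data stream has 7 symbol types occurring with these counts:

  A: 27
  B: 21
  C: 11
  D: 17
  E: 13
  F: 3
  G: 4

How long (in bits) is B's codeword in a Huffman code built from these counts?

Build the tree from the bottom:
combine F(3), G(4) → 7
combine 7, C(11) → 18
combine E(13), D(17) → 30
combine 18, B(21) → 39
combine A(27), 30 → 57
combine 39, 57 → 96
B sits 2 levels below the root, so its codeword is 2 bits.

2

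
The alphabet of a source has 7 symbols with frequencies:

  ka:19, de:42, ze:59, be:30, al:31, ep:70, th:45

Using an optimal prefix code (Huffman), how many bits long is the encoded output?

Build the Huffman tree bottom-up:
combine ka(19), be(30) → 49
combine al(31), de(42) → 73
combine th(45), 49 → 94
combine ze(59), ep(70) → 129
combine 73, 94 → 167
combine 129, 167 → 296
Each symbol's bit-cost is frequency × depth; summing gives 808 bits (equivalently 49 + 73 + 94 + 129 + 167 + 296).

808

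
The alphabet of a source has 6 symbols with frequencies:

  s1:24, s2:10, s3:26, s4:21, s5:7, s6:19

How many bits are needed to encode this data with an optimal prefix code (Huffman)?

267

Merge the two smallest weights repeatedly:
merge s5(7) and s2(10): 17
merge 17 and s6(19): 36
merge s4(21) and s1(24): 45
merge s3(26) and 36: 62
merge 45 and 62: 107
The encoded length is the sum of every internal node's weight: 17 + 36 + 45 + 62 + 107 = 267 bits.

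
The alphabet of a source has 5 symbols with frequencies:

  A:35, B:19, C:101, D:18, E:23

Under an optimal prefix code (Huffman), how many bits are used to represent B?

Build the tree from the bottom:
merge D(18) and B(19): 37
merge E(23) and A(35): 58
merge 37 and 58: 95
merge 95 and C(101): 196
B sits 3 levels below the root, so its codeword is 3 bits.

3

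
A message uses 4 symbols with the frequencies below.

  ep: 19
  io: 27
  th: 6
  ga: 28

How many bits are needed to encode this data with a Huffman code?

157

Greedily combine the two least-frequent nodes:
th(6) + ep(19) → 25
25 + io(27) → 52
ga(28) + 52 → 80
The encoded length is the sum of every internal node's weight: 25 + 52 + 80 = 157 bits.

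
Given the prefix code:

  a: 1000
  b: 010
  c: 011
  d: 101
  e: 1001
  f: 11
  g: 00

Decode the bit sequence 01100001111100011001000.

Read left to right; each codeword is recognised as soon as it completes (prefix code):
  011→c | 00→g | 00→g | 11→f | 11→f | 1000→a | 11→f | 00→g | 1000→a
Decoded message: cggffafga

cggffafga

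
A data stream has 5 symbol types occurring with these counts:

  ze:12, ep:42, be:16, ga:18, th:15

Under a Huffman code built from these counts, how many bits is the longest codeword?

Merge the two lowest-weight nodes at each step:
combine ze(12), th(15) → 27
combine be(16), ga(18) → 34
combine 27, 34 → 61
combine ep(42), 61 → 103
The first pair merged (ze, th) ends up deepest, at depth 3.

3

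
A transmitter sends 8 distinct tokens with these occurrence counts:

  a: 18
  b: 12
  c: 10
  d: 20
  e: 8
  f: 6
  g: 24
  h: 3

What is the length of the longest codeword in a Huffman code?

Merge the two lowest-weight nodes at each step:
h(3) + f(6) → 9
e(8) + 9 → 17
c(10) + b(12) → 22
17 + a(18) → 35
d(20) + 22 → 42
g(24) + 35 → 59
42 + 59 → 101
The first pair merged (h, f) ends up deepest, at depth 5.

5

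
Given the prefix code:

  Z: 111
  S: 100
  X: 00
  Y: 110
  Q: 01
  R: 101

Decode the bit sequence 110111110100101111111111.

Read left to right; each codeword is recognised as soon as it completes (prefix code):
  110→Y | 111→Z | 110→Y | 100→S | 101→R | 111→Z | 111→Z | 111→Z
Decoded message: YZYSRZZZ

YZYSRZZZ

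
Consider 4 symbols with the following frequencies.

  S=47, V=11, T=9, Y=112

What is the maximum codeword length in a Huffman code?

Merge the two lowest-weight nodes at each step:
T(9) + V(11) → 20
20 + S(47) → 67
67 + Y(112) → 179
The first pair merged (T, V) ends up deepest, at depth 3.

3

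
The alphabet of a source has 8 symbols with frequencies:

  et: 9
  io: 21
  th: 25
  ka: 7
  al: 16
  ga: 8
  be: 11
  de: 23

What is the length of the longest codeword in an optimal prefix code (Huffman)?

Merge the two lowest-weight nodes at each step:
merge ka(7) and ga(8): 15
merge et(9) and be(11): 20
merge 15 and al(16): 31
merge 20 and io(21): 41
merge de(23) and th(25): 48
merge 31 and 41: 72
merge 48 and 72: 120
The first pair merged (ka, ga) ends up deepest, at depth 4.

4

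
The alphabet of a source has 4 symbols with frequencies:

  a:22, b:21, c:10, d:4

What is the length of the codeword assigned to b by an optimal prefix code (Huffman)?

Repeatedly merge the two smallest:
d(4) + c(10) → 14
14 + b(21) → 35
a(22) + 35 → 57
The subtree containing b is merged 2 times, so code length = 2.

2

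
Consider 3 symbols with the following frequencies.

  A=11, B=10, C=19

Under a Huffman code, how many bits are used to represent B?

Huffman merges, smallest pair first:
combine B(10), A(11) → 21
combine C(19), 21 → 40
The subtree containing B is merged 2 times, so code length = 2.

2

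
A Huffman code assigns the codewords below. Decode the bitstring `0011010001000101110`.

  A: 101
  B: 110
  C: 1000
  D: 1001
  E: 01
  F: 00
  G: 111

Read left to right; each codeword is recognised as soon as it completes (prefix code):
  00→F | 110→B | 1000→C | 1000→C | 101→A | 110→B
Decoded message: FBCCAB

FBCCAB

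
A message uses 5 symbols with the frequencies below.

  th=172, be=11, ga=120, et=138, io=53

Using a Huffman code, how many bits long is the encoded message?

1052

Greedily combine the two least-frequent nodes:
be(11) + io(53) → 64
64 + ga(120) → 184
et(138) + th(172) → 310
184 + 310 → 494
Total encoded bits = sum of merged weights = 64 + 184 + 310 + 494 = 1052.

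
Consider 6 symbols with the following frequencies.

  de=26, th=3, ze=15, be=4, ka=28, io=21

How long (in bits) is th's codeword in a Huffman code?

Huffman merges, smallest pair first:
th(3) + be(4) → 7
7 + ze(15) → 22
io(21) + 22 → 43
de(26) + ka(28) → 54
43 + 54 → 97
The subtree containing th is merged 4 times, so code length = 4.

4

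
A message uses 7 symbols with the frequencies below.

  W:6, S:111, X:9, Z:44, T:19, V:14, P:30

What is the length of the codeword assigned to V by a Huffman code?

Repeatedly merge the two smallest:
combine W(6), X(9) → 15
combine V(14), 15 → 29
combine T(19), 29 → 48
combine P(30), Z(44) → 74
combine 48, 74 → 122
combine S(111), 122 → 233
The subtree containing V is merged 4 times, so code length = 4.

4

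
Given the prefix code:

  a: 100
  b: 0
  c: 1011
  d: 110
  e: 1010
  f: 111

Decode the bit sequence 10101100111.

Read left to right; each codeword is recognised as soon as it completes (prefix code):
  1010→e | 110→d | 0→b | 111→f
Decoded message: edbf

edbf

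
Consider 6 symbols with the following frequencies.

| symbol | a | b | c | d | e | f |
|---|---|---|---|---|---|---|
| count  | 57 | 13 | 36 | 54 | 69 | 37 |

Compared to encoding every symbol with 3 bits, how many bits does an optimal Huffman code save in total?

131

Fixed-length: 3 bits × 266 symbols = 798 bits.
Huffman merges:
combine b(13), c(36) → 49
combine f(37), 49 → 86
combine d(54), a(57) → 111
combine e(69), 86 → 155
combine 111, 155 → 266
Huffman total = 49 + 86 + 111 + 155 + 266 = 667 bits.
Saving = 798 − 667 = 131 bits.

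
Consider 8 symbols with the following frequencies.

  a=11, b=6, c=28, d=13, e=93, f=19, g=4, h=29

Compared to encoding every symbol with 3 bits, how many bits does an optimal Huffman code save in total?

123

Fixed-length: 3 bits × 203 symbols = 609 bits.
Huffman merges:
merge g(4) and b(6): 10
merge 10 and a(11): 21
merge d(13) and f(19): 32
merge 21 and c(28): 49
merge h(29) and 32: 61
merge 49 and 61: 110
merge e(93) and 110: 203
Huffman total = 10 + 21 + 32 + 49 + 61 + 110 + 203 = 486 bits.
Saving = 609 − 486 = 123 bits.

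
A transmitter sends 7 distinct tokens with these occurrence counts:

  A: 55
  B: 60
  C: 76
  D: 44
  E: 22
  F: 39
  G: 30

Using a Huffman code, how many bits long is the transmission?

Build the Huffman tree bottom-up:
combine E(22), G(30) → 52
combine F(39), D(44) → 83
combine 52, A(55) → 107
combine B(60), C(76) → 136
combine 83, 107 → 190
combine 136, 190 → 326
Each symbol's bit-cost is frequency × depth; summing gives 894 bits (equivalently 52 + 83 + 107 + 136 + 190 + 326).

894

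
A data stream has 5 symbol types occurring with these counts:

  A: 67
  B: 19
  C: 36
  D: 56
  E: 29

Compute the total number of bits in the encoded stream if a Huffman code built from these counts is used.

462

Greedily combine the two least-frequent nodes:
merge B(19) and E(29): 48
merge C(36) and 48: 84
merge D(56) and A(67): 123
merge 84 and 123: 207
Total encoded bits = sum of merged weights = 48 + 84 + 123 + 207 = 462.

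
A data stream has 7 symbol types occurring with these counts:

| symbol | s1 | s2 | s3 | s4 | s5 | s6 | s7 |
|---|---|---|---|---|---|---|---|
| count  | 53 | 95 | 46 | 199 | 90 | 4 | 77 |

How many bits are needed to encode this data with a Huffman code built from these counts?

1447

Greedily combine the two least-frequent nodes:
merge s6(4) and s3(46): 50
merge 50 and s1(53): 103
merge s7(77) and s5(90): 167
merge s2(95) and 103: 198
merge 167 and 198: 365
merge s4(199) and 365: 564
Each symbol's bit-cost is frequency × depth; summing gives 1447 bits (equivalently 50 + 103 + 167 + 198 + 365 + 564).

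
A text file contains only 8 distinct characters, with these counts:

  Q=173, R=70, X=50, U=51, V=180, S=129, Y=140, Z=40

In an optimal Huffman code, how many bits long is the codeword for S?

3

Repeatedly merge the two smallest:
merge Z(40) and X(50): 90
merge U(51) and R(70): 121
merge 90 and 121: 211
merge S(129) and Y(140): 269
merge Q(173) and V(180): 353
merge 211 and 269: 480
merge 353 and 480: 833
The subtree containing S is merged 3 times, so code length = 3.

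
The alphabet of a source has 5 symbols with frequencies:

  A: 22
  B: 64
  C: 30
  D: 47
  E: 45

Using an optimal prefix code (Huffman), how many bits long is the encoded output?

468

Merge the two smallest weights repeatedly:
combine A(22), C(30) → 52
combine E(45), D(47) → 92
combine 52, B(64) → 116
combine 92, 116 → 208
The encoded length is the sum of every internal node's weight: 52 + 92 + 116 + 208 = 468 bits.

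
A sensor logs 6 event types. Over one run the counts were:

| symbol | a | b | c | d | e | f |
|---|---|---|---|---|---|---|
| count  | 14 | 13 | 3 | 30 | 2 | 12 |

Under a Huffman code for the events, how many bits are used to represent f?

3

Repeatedly merge the two smallest:
merge e(2) and c(3): 5
merge 5 and f(12): 17
merge b(13) and a(14): 27
merge 17 and 27: 44
merge d(30) and 44: 74
f's leaf is at depth 3, giving a 3-bit codeword.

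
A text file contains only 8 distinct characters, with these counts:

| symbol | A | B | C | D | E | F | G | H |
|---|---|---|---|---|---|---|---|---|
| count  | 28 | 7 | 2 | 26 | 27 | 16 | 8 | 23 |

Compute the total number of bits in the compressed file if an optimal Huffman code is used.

Merge the two smallest weights repeatedly:
combine C(2), B(7) → 9
combine G(8), 9 → 17
combine F(16), 17 → 33
combine H(23), D(26) → 49
combine E(27), A(28) → 55
combine 33, 49 → 82
combine 55, 82 → 137
The encoded length is the sum of every internal node's weight: 9 + 17 + 33 + 49 + 55 + 82 + 137 = 382 bits.

382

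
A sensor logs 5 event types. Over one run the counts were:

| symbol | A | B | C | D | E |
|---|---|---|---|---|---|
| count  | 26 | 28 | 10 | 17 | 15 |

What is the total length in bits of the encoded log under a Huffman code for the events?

Merge the two smallest weights repeatedly:
combine C(10), E(15) → 25
combine D(17), 25 → 42
combine A(26), B(28) → 54
combine 42, 54 → 96
Total encoded bits = sum of merged weights = 25 + 42 + 54 + 96 = 217.

217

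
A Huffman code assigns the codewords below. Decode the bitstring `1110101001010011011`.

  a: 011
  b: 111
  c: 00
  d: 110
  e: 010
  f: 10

befefaa

Read left to right; each codeword is recognised as soon as it completes (prefix code):
  111→b | 010→e | 10→f | 010→e | 10→f | 011→a | 011→a
Decoded message: befefaa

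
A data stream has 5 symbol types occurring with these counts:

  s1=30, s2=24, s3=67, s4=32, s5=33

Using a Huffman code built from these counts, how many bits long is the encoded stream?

424

Build the Huffman tree bottom-up:
s2(24) + s1(30) → 54
s4(32) + s5(33) → 65
54 + 65 → 119
s3(67) + 119 → 186
The encoded length is the sum of every internal node's weight: 54 + 65 + 119 + 186 = 424 bits.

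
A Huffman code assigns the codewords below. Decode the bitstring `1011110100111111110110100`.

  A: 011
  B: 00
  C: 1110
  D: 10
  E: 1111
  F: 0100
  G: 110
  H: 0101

Read left to right; each codeword is recognised as soon as it completes (prefix code):
  10→D | 1111→E | 0100→F | 1111→E | 1111→E | 011→A | 0100→F
Decoded message: DEFEEAF

DEFEEAF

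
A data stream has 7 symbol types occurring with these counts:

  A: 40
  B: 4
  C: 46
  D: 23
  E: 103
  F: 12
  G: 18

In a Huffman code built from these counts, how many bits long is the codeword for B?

5

Build the tree from the bottom:
B(4) + F(12) → 16
16 + G(18) → 34
D(23) + 34 → 57
A(40) + C(46) → 86
57 + 86 → 143
E(103) + 143 → 246
The subtree containing B is merged 5 times, so code length = 5.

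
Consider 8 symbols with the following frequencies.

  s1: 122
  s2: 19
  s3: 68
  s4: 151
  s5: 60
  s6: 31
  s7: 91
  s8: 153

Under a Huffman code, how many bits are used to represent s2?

5

Build the tree from the bottom:
combine s2(19), s6(31) → 50
combine 50, s5(60) → 110
combine s3(68), s7(91) → 159
combine 110, s1(122) → 232
combine s4(151), s8(153) → 304
combine 159, 232 → 391
combine 304, 391 → 695
The subtree containing s2 is merged 5 times, so code length = 5.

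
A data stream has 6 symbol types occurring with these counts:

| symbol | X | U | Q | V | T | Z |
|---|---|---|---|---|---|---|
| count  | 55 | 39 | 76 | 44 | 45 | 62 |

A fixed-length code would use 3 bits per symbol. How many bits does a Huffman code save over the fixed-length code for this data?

Fixed-length: 3 bits × 321 symbols = 963 bits.
Huffman merges:
U(39) + V(44) → 83
T(45) + X(55) → 100
Z(62) + Q(76) → 138
83 + 100 → 183
138 + 183 → 321
Huffman total = 83 + 100 + 138 + 183 + 321 = 825 bits.
Saving = 963 − 825 = 138 bits.

138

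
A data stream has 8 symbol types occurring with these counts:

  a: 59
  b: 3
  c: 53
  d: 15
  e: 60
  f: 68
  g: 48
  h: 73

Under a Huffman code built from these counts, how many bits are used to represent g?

4

Repeatedly merge the two smallest:
combine b(3), d(15) → 18
combine 18, g(48) → 66
combine c(53), a(59) → 112
combine e(60), 66 → 126
combine f(68), h(73) → 141
combine 112, 126 → 238
combine 141, 238 → 379
g's leaf is at depth 4, giving a 4-bit codeword.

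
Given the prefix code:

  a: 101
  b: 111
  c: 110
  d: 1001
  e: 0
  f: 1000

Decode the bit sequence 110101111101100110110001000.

cabadaff

Read left to right; each codeword is recognised as soon as it completes (prefix code):
  110→c | 101→a | 111→b | 101→a | 1001→d | 101→a | 1000→f | 1000→f
Decoded message: cabadaff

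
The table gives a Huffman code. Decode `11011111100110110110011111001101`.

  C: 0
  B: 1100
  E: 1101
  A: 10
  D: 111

EDBEABDBE

Read left to right; each codeword is recognised as soon as it completes (prefix code):
  1101→E | 111→D | 1100→B | 1101→E | 10→A | 1100→B | 111→D | 1100→B | 1101→E
Decoded message: EDBEABDBE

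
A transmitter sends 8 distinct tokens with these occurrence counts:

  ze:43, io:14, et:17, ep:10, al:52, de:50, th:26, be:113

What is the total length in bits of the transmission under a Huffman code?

Merge the two smallest weights repeatedly:
merge ep(10) and io(14): 24
merge et(17) and 24: 41
merge th(26) and 41: 67
merge ze(43) and de(50): 93
merge al(52) and 67: 119
merge 93 and be(113): 206
merge 119 and 206: 325
Each symbol's bit-cost is frequency × depth; summing gives 875 bits (equivalently 24 + 41 + 67 + 93 + 119 + 206 + 325).

875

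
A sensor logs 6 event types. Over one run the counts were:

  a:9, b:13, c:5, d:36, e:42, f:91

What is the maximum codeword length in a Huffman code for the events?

Merge the two lowest-weight nodes at each step:
merge c(5) and a(9): 14
merge b(13) and 14: 27
merge 27 and d(36): 63
merge e(42) and 63: 105
merge f(91) and 105: 196
The rarest symbols sit at the bottom; the longest codeword is 5 bits.

5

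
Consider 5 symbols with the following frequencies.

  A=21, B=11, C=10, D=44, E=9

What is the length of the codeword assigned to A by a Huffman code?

Build the tree from the bottom:
E(9) + C(10) → 19
B(11) + 19 → 30
A(21) + 30 → 51
D(44) + 51 → 95
A sits 2 levels below the root, so its codeword is 2 bits.

2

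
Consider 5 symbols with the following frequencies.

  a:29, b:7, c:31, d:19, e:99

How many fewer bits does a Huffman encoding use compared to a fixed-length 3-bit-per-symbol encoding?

203

Fixed-length: 3 bits × 185 symbols = 555 bits.
Huffman merges:
b(7) + d(19) → 26
26 + a(29) → 55
c(31) + 55 → 86
86 + e(99) → 185
Huffman total = 26 + 55 + 86 + 185 = 352 bits.
Saving = 555 − 352 = 203 bits.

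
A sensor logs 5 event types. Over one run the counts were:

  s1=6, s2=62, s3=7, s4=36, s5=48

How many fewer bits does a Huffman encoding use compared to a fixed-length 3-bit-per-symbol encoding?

159

Fixed-length: 3 bits × 159 symbols = 477 bits.
Huffman merges:
s1(6) + s3(7) → 13
13 + s4(36) → 49
s5(48) + 49 → 97
s2(62) + 97 → 159
Huffman total = 13 + 49 + 97 + 159 = 318 bits.
Saving = 477 − 318 = 159 bits.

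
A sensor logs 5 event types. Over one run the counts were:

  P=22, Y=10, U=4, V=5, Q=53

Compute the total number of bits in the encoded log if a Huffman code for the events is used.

Merge the two smallest weights repeatedly:
merge U(4) and V(5): 9
merge 9 and Y(10): 19
merge 19 and P(22): 41
merge 41 and Q(53): 94
Total encoded bits = sum of merged weights = 9 + 19 + 41 + 94 = 163.

163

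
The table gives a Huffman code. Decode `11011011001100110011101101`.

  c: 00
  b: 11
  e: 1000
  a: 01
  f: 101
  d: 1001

bafdddbaf

Read left to right; each codeword is recognised as soon as it completes (prefix code):
  11→b | 01→a | 101→f | 1001→d | 1001→d | 1001→d | 11→b | 01→a | 101→f
Decoded message: bafdddbaf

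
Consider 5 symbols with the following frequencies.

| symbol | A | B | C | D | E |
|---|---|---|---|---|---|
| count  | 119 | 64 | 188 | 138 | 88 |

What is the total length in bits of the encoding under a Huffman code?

Build the Huffman tree bottom-up:
merge B(64) and E(88): 152
merge A(119) and D(138): 257
merge 152 and C(188): 340
merge 257 and 340: 597
Total encoded bits = sum of merged weights = 152 + 257 + 340 + 597 = 1346.

1346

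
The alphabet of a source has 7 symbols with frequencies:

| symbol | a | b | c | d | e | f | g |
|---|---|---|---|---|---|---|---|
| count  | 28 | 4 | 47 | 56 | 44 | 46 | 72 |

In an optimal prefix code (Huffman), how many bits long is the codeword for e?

Huffman merges, smallest pair first:
merge b(4) and a(28): 32
merge 32 and e(44): 76
merge f(46) and c(47): 93
merge d(56) and g(72): 128
merge 76 and 93: 169
merge 128 and 169: 297
The subtree containing e is merged 3 times, so code length = 3.

3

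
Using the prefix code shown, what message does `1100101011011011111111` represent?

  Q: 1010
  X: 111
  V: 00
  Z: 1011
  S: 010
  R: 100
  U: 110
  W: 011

USZWWXX

Read left to right; each codeword is recognised as soon as it completes (prefix code):
  110→U | 010→S | 1011→Z | 011→W | 011→W | 111→X | 111→X
Decoded message: USZWWXX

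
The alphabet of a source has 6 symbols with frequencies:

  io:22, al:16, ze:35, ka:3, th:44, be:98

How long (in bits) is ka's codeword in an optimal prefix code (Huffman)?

5

Repeatedly merge the two smallest:
combine ka(3), al(16) → 19
combine 19, io(22) → 41
combine ze(35), 41 → 76
combine th(44), 76 → 120
combine be(98), 120 → 218
ka sits 5 levels below the root, so its codeword is 5 bits.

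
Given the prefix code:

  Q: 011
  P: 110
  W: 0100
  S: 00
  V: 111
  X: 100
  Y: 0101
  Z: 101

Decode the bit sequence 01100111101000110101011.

QSVZSQYQ

Read left to right; each codeword is recognised as soon as it completes (prefix code):
  011→Q | 00→S | 111→V | 101→Z | 00→S | 011→Q | 0101→Y | 011→Q
Decoded message: QSVZSQYQ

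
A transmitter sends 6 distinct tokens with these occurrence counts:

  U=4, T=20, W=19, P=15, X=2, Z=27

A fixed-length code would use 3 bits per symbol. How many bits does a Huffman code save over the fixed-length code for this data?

Fixed-length: 3 bits × 87 symbols = 261 bits.
Huffman merges:
combine X(2), U(4) → 6
combine 6, P(15) → 21
combine W(19), T(20) → 39
combine 21, Z(27) → 48
combine 39, 48 → 87
Huffman total = 6 + 21 + 39 + 48 + 87 = 201 bits.
Saving = 261 − 201 = 60 bits.

60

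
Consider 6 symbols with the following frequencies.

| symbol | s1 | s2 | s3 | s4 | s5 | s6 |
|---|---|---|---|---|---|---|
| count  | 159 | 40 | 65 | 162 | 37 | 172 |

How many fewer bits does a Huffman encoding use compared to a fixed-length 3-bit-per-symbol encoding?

416

Fixed-length: 3 bits × 635 symbols = 1905 bits.
Huffman merges:
merge s5(37) and s2(40): 77
merge s3(65) and 77: 142
merge 142 and s1(159): 301
merge s4(162) and s6(172): 334
merge 301 and 334: 635
Huffman total = 77 + 142 + 301 + 334 + 635 = 1489 bits.
Saving = 1905 − 1489 = 416 bits.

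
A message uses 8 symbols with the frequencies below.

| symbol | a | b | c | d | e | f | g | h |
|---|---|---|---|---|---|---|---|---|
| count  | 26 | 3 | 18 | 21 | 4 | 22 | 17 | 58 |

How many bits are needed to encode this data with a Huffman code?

454

Greedily combine the two least-frequent nodes:
combine b(3), e(4) → 7
combine 7, g(17) → 24
combine c(18), d(21) → 39
combine f(22), 24 → 46
combine a(26), 39 → 65
combine 46, h(58) → 104
combine 65, 104 → 169
Each symbol's bit-cost is frequency × depth; summing gives 454 bits (equivalently 7 + 24 + 39 + 46 + 65 + 104 + 169).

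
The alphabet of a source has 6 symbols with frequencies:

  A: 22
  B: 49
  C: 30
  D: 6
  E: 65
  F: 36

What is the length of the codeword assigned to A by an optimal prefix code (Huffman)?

Repeatedly merge the two smallest:
combine D(6), A(22) → 28
combine 28, C(30) → 58
combine F(36), B(49) → 85
combine 58, E(65) → 123
combine 85, 123 → 208
The subtree containing A is merged 4 times, so code length = 4.

4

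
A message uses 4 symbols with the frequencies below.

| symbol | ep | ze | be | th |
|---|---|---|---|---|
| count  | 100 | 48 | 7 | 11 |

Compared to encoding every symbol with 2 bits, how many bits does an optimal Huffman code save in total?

Fixed-length: 2 bits × 166 symbols = 332 bits.
Huffman merges:
be(7) + th(11) → 18
18 + ze(48) → 66
66 + ep(100) → 166
Huffman total = 18 + 66 + 166 = 250 bits.
Saving = 332 − 250 = 82 bits.

82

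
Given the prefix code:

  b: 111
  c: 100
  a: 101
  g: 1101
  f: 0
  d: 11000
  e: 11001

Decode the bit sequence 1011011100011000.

aadd

Read left to right; each codeword is recognised as soon as it completes (prefix code):
  101→a | 101→a | 11000→d | 11000→d
Decoded message: aadd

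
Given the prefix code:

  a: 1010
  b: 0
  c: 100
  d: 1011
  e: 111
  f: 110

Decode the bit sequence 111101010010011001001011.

Read left to right; each codeword is recognised as soon as it completes (prefix code):
  111→e | 1010→a | 100→c | 100→c | 110→f | 0→b | 100→c | 1011→d
Decoded message: eaccfbcd

eaccfbcd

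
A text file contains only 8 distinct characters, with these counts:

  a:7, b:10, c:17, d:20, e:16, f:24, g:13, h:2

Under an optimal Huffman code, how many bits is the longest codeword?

Merge the two lowest-weight nodes at each step:
h(2) + a(7) → 9
9 + b(10) → 19
g(13) + e(16) → 29
c(17) + 19 → 36
d(20) + f(24) → 44
29 + 36 → 65
44 + 65 → 109
Maximum depth reached is 5.

5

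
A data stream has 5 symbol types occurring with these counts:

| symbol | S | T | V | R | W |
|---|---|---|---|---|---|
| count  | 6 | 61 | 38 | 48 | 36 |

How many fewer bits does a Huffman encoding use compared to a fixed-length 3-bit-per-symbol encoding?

Fixed-length: 3 bits × 189 symbols = 567 bits.
Huffman merges:
S(6) + W(36) → 42
V(38) + 42 → 80
R(48) + T(61) → 109
80 + 109 → 189
Huffman total = 42 + 80 + 109 + 189 = 420 bits.
Saving = 567 − 420 = 147 bits.

147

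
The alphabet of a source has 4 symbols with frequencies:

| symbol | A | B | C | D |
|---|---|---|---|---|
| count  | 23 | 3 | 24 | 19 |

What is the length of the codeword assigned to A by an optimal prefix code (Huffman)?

Build the tree from the bottom:
merge B(3) and D(19): 22
merge 22 and A(23): 45
merge C(24) and 45: 69
The subtree containing A is merged 2 times, so code length = 2.

2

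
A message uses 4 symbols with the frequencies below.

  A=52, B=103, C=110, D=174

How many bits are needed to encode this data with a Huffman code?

Build the Huffman tree bottom-up:
A(52) + B(103) → 155
C(110) + 155 → 265
D(174) + 265 → 439
Total encoded bits = sum of merged weights = 155 + 265 + 439 = 859.

859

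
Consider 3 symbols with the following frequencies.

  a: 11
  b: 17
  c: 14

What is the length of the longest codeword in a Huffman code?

2

Merge the two lowest-weight nodes at each step:
merge a(11) and c(14): 25
merge b(17) and 25: 42
The rarest symbols sit at the bottom; the longest codeword is 2 bits.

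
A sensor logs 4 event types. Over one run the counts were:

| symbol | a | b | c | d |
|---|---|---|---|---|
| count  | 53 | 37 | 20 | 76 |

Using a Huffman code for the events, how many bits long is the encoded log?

353

Merge the two smallest weights repeatedly:
c(20) + b(37) → 57
a(53) + 57 → 110
d(76) + 110 → 186
The encoded length is the sum of every internal node's weight: 57 + 110 + 186 = 353 bits.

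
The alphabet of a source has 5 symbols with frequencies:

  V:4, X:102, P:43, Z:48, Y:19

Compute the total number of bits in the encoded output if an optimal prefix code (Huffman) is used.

419

Build the Huffman tree bottom-up:
merge V(4) and Y(19): 23
merge 23 and P(43): 66
merge Z(48) and 66: 114
merge X(102) and 114: 216
Each symbol's bit-cost is frequency × depth; summing gives 419 bits (equivalently 23 + 66 + 114 + 216).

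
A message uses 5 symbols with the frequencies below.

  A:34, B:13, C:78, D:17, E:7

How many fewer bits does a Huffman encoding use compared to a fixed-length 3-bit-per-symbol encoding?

170

Fixed-length: 3 bits × 149 symbols = 447 bits.
Huffman merges:
combine E(7), B(13) → 20
combine D(17), 20 → 37
combine A(34), 37 → 71
combine 71, C(78) → 149
Huffman total = 20 + 37 + 71 + 149 = 277 bits.
Saving = 447 − 277 = 170 bits.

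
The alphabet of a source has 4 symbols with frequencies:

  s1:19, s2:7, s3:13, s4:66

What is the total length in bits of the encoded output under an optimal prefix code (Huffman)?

Merge the two smallest weights repeatedly:
combine s2(7), s3(13) → 20
combine s1(19), 20 → 39
combine 39, s4(66) → 105
Each symbol's bit-cost is frequency × depth; summing gives 164 bits (equivalently 20 + 39 + 105).

164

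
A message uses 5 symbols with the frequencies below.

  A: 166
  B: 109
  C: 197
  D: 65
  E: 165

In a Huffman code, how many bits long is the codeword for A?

2

Repeatedly merge the two smallest:
D(65) + B(109) → 174
E(165) + A(166) → 331
174 + C(197) → 371
331 + 371 → 702
The subtree containing A is merged 2 times, so code length = 2.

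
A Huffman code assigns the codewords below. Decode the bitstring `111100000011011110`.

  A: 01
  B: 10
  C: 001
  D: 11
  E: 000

Read left to right; each codeword is recognised as soon as it completes (prefix code):
  11→D | 11→D | 000→E | 000→E | 11→D | 01→A | 11→D | 10→B
Decoded message: DDEEDADB

DDEEDADB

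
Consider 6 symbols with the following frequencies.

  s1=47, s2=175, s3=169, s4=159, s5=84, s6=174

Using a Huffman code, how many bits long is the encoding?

2037

Greedily combine the two least-frequent nodes:
merge s1(47) and s5(84): 131
merge 131 and s4(159): 290
merge s3(169) and s6(174): 343
merge s2(175) and 290: 465
merge 343 and 465: 808
Total encoded bits = sum of merged weights = 131 + 290 + 343 + 465 + 808 = 2037.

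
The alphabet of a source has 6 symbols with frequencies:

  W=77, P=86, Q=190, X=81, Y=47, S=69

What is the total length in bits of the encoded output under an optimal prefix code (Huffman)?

1374

Build the Huffman tree bottom-up:
merge Y(47) and S(69): 116
merge W(77) and X(81): 158
merge P(86) and 116: 202
merge 158 and Q(190): 348
merge 202 and 348: 550
Each symbol's bit-cost is frequency × depth; summing gives 1374 bits (equivalently 116 + 158 + 202 + 348 + 550).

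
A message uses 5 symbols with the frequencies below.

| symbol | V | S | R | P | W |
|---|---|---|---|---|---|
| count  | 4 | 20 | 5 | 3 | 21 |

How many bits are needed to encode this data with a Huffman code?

Build the Huffman tree bottom-up:
merge P(3) and V(4): 7
merge R(5) and 7: 12
merge 12 and S(20): 32
merge W(21) and 32: 53
The encoded length is the sum of every internal node's weight: 7 + 12 + 32 + 53 = 104 bits.

104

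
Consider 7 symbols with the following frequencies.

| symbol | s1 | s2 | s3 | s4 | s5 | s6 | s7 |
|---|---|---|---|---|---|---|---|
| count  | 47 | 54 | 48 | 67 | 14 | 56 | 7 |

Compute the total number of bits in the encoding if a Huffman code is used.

Greedily combine the two least-frequent nodes:
s7(7) + s5(14) → 21
21 + s1(47) → 68
s3(48) + s2(54) → 102
s6(56) + s4(67) → 123
68 + 102 → 170
123 + 170 → 293
Each symbol's bit-cost is frequency × depth; summing gives 777 bits (equivalently 21 + 68 + 102 + 123 + 170 + 293).

777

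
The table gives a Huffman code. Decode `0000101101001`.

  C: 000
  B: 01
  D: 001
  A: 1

Read left to right; each codeword is recognised as soon as it completes (prefix code):
  000→C | 01→B | 01→B | 1→A | 01→B | 001→D
Decoded message: CBBABD

CBBABD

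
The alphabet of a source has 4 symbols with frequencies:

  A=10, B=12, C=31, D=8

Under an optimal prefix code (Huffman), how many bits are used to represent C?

1

Build the tree from the bottom:
merge D(8) and A(10): 18
merge B(12) and 18: 30
merge 30 and C(31): 61
C sits one level below the root: a 1-bit codeword.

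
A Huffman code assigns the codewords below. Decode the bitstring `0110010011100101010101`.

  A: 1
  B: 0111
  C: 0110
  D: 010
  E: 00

CDBEADADA

Read left to right; each codeword is recognised as soon as it completes (prefix code):
  0110→C | 010→D | 0111→B | 00→E | 1→A | 010→D | 1→A | 010→D | 1→A
Decoded message: CDBEADADA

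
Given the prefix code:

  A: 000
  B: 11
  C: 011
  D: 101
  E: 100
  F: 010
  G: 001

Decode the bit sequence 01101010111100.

Read left to right; each codeword is recognised as soon as it completes (prefix code):
  011→C | 010→F | 101→D | 11→B | 100→E
Decoded message: CFDBE

CFDBE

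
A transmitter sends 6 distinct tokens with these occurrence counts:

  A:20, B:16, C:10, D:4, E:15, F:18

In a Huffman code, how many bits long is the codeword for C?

Huffman merges, smallest pair first:
combine D(4), C(10) → 14
combine 14, E(15) → 29
combine B(16), F(18) → 34
combine A(20), 29 → 49
combine 34, 49 → 83
The subtree containing C is merged 4 times, so code length = 4.

4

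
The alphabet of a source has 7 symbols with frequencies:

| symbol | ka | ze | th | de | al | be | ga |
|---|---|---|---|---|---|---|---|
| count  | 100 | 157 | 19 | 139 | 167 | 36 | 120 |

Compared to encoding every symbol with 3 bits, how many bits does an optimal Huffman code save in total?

Fixed-length: 3 bits × 738 symbols = 2214 bits.
Huffman merges:
th(19) + be(36) → 55
55 + ka(100) → 155
ga(120) + de(139) → 259
155 + ze(157) → 312
al(167) + 259 → 426
312 + 426 → 738
Huffman total = 55 + 155 + 259 + 312 + 426 + 738 = 1945 bits.
Saving = 2214 − 1945 = 269 bits.

269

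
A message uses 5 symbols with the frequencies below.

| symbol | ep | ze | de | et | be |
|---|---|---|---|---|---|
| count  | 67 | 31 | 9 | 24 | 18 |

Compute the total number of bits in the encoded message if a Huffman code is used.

Merge the two smallest weights repeatedly:
merge de(9) and be(18): 27
merge et(24) and 27: 51
merge ze(31) and 51: 82
merge ep(67) and 82: 149
Total encoded bits = sum of merged weights = 27 + 51 + 82 + 149 = 309.

309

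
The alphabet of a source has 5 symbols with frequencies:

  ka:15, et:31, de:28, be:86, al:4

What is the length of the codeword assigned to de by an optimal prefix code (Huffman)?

3

Huffman merges, smallest pair first:
combine al(4), ka(15) → 19
combine 19, de(28) → 47
combine et(31), 47 → 78
combine 78, be(86) → 164
The subtree containing de is merged 3 times, so code length = 3.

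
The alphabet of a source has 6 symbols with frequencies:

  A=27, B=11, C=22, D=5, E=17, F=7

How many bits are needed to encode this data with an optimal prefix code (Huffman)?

Build the Huffman tree bottom-up:
combine D(5), F(7) → 12
combine B(11), 12 → 23
combine E(17), C(22) → 39
combine 23, A(27) → 50
combine 39, 50 → 89
Each symbol's bit-cost is frequency × depth; summing gives 213 bits (equivalently 12 + 23 + 39 + 50 + 89).

213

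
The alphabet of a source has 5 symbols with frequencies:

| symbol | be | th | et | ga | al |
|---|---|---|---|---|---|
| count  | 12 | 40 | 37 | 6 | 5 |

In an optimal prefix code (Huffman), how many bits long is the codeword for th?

Huffman merges, smallest pair first:
merge al(5) and ga(6): 11
merge 11 and be(12): 23
merge 23 and et(37): 60
merge th(40) and 60: 100
th is merged only at the final step, so code length = 1.

1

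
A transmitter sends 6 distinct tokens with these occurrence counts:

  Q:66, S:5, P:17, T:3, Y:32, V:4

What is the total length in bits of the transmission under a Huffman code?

Build the Huffman tree bottom-up:
T(3) + V(4) → 7
S(5) + 7 → 12
12 + P(17) → 29
29 + Y(32) → 61
61 + Q(66) → 127
Total encoded bits = sum of merged weights = 7 + 12 + 29 + 61 + 127 = 236.

236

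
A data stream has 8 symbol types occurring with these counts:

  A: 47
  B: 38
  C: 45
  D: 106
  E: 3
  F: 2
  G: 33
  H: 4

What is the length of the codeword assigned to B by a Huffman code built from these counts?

3

Repeatedly merge the two smallest:
F(2) + E(3) → 5
H(4) + 5 → 9
9 + G(33) → 42
B(38) + 42 → 80
C(45) + A(47) → 92
80 + 92 → 172
D(106) + 172 → 278
The subtree containing B is merged 3 times, so code length = 3.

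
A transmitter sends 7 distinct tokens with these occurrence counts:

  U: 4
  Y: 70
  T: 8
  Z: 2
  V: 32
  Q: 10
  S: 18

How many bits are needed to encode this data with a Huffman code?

Merge the two smallest weights repeatedly:
Z(2) + U(4) → 6
6 + T(8) → 14
Q(10) + 14 → 24
S(18) + 24 → 42
V(32) + 42 → 74
Y(70) + 74 → 144
Total encoded bits = sum of merged weights = 6 + 14 + 24 + 42 + 74 + 144 = 304.

304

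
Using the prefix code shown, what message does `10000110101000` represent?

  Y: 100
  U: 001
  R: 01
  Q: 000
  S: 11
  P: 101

Read left to right; each codeword is recognised as soon as it completes (prefix code):
  100→Y | 001→U | 101→P | 01→R | 000→Q
Decoded message: YUPRQ

YUPRQ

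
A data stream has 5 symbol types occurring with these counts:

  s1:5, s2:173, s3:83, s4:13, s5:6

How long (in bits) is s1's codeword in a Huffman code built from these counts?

4

Huffman merges, smallest pair first:
merge s1(5) and s5(6): 11
merge 11 and s4(13): 24
merge 24 and s3(83): 107
merge 107 and s2(173): 280
The subtree containing s1 is merged 4 times, so code length = 4.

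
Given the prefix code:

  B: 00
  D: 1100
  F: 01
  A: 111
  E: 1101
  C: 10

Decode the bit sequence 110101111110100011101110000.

EFAEBFEDB

Read left to right; each codeword is recognised as soon as it completes (prefix code):
  1101→E | 01→F | 111→A | 1101→E | 00→B | 01→F | 1101→E | 1100→D | 00→B
Decoded message: EFAEBFEDB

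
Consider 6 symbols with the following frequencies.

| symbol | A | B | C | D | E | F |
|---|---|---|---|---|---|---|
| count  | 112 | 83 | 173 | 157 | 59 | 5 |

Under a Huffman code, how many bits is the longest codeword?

4

Merge the two lowest-weight nodes at each step:
merge F(5) and E(59): 64
merge 64 and B(83): 147
merge A(112) and 147: 259
merge D(157) and C(173): 330
merge 259 and 330: 589
Maximum depth reached is 4.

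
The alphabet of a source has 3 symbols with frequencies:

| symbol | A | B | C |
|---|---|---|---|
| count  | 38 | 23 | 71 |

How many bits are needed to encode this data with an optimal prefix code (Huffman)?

193

Merge the two smallest weights repeatedly:
merge B(23) and A(38): 61
merge 61 and C(71): 132
Total encoded bits = sum of merged weights = 61 + 132 = 193.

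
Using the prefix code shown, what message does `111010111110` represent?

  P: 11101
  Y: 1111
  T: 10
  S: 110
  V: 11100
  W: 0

Read left to right; each codeword is recognised as soon as it completes (prefix code):
  11101→P | 0→W | 1111→Y | 10→T
Decoded message: PWYT

PWYT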